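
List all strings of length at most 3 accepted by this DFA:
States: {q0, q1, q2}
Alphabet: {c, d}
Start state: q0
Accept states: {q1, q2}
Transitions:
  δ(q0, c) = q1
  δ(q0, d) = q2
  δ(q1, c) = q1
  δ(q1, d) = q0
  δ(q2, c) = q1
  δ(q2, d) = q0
c, d, cc, dc, ccc, cdc, cdd, dcc, ddc, ddd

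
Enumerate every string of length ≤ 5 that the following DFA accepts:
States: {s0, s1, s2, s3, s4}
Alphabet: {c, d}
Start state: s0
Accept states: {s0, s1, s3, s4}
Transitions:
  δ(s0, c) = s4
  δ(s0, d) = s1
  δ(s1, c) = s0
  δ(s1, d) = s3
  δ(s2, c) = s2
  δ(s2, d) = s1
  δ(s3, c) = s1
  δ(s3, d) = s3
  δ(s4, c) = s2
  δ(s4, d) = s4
ε, c, d, cd, dc, dd, ccd, cdd, dcc, dcd, ddc, ddd, cccd, ccdc, ccdd, cdcd, cddd, dccd, dcdc, dcdd, ddcc, ddcd, dddc, dddd, ccccd, cccdc, cccdd, ccdcc, ccdcd, ccddc, ccddd, cdccd, cdcdc, cdcdd, cddcd, cdddd, dcccd, dccdd, dcdcc, dcdcd, dcddc, dcddd, ddccc, ddccd, ddcdc, ddcdd, dddcc, dddcd, ddddc, ddddd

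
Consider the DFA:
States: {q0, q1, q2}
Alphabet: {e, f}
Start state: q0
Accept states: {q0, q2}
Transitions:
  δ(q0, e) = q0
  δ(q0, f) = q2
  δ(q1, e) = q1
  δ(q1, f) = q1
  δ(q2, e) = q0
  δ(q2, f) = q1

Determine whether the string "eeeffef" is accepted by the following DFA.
Processing string "eeeffef":
  q0 --e--> q0
  q0 --e--> q0
  q0 --e--> q0
  q0 --f--> q2
  q2 --f--> q1
  q1 --e--> q1
  q1 --f--> q1
Final state: q1
Accept states: {q0, q2}
No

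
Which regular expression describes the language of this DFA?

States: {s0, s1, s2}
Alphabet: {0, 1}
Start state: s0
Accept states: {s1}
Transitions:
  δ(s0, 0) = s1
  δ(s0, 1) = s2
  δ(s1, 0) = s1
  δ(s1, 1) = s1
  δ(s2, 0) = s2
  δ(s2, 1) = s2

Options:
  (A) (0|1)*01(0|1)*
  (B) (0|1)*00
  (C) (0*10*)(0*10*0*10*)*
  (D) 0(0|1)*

Check each option against the DFA on short strings; one disagreement eliminates an option:
  (A) (0|1)*01(0|1)*: on '0' the DFA goes s0 → s1 and accepts (s1 ∈ Accept), but the regex does not match it → eliminate
  (B) (0|1)*00: on '0' the DFA goes s0 → s1 and accepts (s1 ∈ Accept), but the regex does not match it → eliminate
  (C) (0*10*)(0*10*0*10*)*: on '0' the DFA goes s0 → s1 and accepts (s1 ∈ Accept), but the regex does not match it → eliminate
  (D) 0(0|1)*: agrees with the DFA on every string of length ≤ 6
Only (D) is consistent with the DFA.
(D) 0(0|1)*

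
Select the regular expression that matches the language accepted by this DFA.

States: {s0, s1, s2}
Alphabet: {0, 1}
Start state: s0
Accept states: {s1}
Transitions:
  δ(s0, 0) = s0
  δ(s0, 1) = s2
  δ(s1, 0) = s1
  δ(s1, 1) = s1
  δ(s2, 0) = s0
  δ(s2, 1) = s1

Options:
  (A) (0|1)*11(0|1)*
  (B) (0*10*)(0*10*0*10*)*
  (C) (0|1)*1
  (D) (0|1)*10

Check each option against the DFA on short strings; one disagreement eliminates an option:
  (A) (0|1)*11(0|1)*: agrees with the DFA on every string of length ≤ 6
  (B) (0*10*)(0*10*0*10*)*: on '1' the DFA goes s0 → s2 and rejects (s2 ∉ Accept), but the regex matches it → eliminate
  (C) (0|1)*1: on '1' the DFA goes s0 → s2 and rejects (s2 ∉ Accept), but the regex matches it → eliminate
  (D) (0|1)*10: on '10' the DFA goes s0 → s2 → s0 and rejects (s0 ∉ Accept), but the regex matches it → eliminate
Only (A) is consistent with the DFA.
(A) (0|1)*11(0|1)*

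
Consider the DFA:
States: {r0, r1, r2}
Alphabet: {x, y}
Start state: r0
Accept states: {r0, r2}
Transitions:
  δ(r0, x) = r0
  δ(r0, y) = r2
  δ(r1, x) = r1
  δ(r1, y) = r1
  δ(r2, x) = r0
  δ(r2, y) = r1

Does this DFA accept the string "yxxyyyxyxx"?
Processing string "yxxyyyxyxx":
  r0 --y--> r2
  r2 --x--> r0
  r0 --x--> r0
  r0 --y--> r2
  r2 --y--> r1
  r1 --y--> r1
  r1 --x--> r1
  r1 --y--> r1
  r1 --x--> r1
  r1 --x--> r1
Final state: r1
Accept states: {r0, r2}
No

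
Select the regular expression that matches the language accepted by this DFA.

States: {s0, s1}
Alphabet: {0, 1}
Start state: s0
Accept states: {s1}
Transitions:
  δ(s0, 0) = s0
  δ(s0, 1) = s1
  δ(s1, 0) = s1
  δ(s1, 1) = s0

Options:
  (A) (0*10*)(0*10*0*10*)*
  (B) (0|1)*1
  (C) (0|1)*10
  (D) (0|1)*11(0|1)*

Check each option against the DFA on short strings; one disagreement eliminates an option:
  (A) (0*10*)(0*10*0*10*)*: agrees with the DFA on every string of length ≤ 6
  (B) (0|1)*1: on '10' the DFA goes s0 → s1 → s1 and accepts (s1 ∈ Accept), but the regex does not match it → eliminate
  (C) (0|1)*10: on '1' the DFA goes s0 → s1 and accepts (s1 ∈ Accept), but the regex does not match it → eliminate
  (D) (0|1)*11(0|1)*: on '1' the DFA goes s0 → s1 and accepts (s1 ∈ Accept), but the regex does not match it → eliminate
Only (A) is consistent with the DFA.
(A) (0*10*)(0*10*0*10*)*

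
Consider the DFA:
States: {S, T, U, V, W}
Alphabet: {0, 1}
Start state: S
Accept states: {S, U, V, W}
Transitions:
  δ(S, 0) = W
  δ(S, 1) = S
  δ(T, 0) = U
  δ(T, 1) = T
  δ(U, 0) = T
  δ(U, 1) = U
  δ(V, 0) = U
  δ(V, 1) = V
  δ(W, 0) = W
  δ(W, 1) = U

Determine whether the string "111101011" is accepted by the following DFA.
Processing string "111101011":
  S --1--> S
  S --1--> S
  S --1--> S
  S --1--> S
  S --0--> W
  W --1--> U
  U --0--> T
  T --1--> T
  T --1--> T
Final state: T
Accept states: {S, U, V, W}
No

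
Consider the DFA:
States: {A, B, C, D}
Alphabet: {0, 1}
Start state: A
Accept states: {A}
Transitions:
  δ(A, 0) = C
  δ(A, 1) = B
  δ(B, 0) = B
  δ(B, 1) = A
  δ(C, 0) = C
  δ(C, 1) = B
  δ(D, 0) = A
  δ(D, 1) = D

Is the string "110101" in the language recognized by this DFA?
Processing string "110101":
  A --1--> B
  B --1--> A
  A --0--> C
  C --1--> B
  B --0--> B
  B --1--> A
Final state: A
Accept states: {A}
Yes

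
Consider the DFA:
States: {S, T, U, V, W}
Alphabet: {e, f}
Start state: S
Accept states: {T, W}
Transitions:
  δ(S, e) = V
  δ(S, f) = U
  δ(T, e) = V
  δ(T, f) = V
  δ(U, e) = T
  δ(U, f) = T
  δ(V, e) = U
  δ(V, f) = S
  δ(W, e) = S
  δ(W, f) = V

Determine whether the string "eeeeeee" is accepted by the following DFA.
Processing string "eeeeeee":
  S --e--> V
  V --e--> U
  U --e--> T
  T --e--> V
  V --e--> U
  U --e--> T
  T --e--> V
Final state: V
Accept states: {T, W}
No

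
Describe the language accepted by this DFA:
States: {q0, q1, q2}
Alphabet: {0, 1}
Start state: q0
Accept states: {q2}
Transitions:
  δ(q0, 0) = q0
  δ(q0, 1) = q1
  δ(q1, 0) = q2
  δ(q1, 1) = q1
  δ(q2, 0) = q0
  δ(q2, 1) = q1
Testing a few strings:
  '010' → accept
  '1111' → reject
  '110' → accept
  '00' → reject
State roles: q0=no suffix match; q1=one trailing 1; q2=suffix is 10
All binary strings ending with 10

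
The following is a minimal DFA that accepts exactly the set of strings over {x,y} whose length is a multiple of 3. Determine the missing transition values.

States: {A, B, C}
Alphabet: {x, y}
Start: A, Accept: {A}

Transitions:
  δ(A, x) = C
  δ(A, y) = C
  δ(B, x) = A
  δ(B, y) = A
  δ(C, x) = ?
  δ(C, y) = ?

From the language and accept set, identify what each state tracks — A: length ≡ 0 (mod 3); B: length ≡ 2 (mod 3); C: length ≡ 1 (mod 3).
Each missing δ(q, a) is the state matching the new tracked value after reading a.
δ(C, x) = B; δ(C, y) = B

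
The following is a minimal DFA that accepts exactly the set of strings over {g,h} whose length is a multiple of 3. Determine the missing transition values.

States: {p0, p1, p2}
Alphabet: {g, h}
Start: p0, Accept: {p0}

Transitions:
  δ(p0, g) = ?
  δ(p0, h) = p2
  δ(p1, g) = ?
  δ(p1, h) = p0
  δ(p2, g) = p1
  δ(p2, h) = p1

From the language and accept set, identify what each state tracks — p0: length ≡ 0 (mod 3); p1: length ≡ 2 (mod 3); p2: length ≡ 1 (mod 3).
Each missing δ(q, a) is the state matching the new tracked value after reading a.
δ(p0, g) = p2; δ(p1, g) = p0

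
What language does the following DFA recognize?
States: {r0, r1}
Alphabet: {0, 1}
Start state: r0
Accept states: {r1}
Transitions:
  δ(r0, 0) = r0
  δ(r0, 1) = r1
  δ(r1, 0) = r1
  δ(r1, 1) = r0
Testing a few strings:
  '1' → accept
  '111' → accept
  '01' → accept
  '0' → reject
State roles: r0=even number of 1's so far; r1=odd number of 1's so far
All binary strings with an odd number of 1's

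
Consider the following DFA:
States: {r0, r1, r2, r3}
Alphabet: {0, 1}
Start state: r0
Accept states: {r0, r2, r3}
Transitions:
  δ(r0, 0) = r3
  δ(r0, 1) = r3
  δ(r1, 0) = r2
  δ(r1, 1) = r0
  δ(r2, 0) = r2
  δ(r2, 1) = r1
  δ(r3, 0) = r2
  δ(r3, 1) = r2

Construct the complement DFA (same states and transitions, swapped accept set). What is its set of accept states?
Complement accept states = All states \ Original accept states
= {r0, r1, r2, r3} \ {r0, r2, r3}
{r1}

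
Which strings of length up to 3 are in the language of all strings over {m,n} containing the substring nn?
nn, mnn, nnm, nnn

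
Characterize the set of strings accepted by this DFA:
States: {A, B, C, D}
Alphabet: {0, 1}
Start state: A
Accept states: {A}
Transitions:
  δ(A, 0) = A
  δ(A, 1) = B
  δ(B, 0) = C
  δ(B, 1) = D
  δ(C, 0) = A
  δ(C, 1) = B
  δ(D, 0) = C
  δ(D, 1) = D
Testing a few strings:
  '1010' → reject
  '1110' → reject
  '01' → reject
  '101' → reject
State roles: A=value ≡ 0 (mod 4); B=value ≡ 1 (mod 4); C=value ≡ 2 (mod 4); D=value ≡ 3 (mod 4)
All binary strings representing a multiple of 4 (read in base 2; leading zeros allowed and ε counts as 0)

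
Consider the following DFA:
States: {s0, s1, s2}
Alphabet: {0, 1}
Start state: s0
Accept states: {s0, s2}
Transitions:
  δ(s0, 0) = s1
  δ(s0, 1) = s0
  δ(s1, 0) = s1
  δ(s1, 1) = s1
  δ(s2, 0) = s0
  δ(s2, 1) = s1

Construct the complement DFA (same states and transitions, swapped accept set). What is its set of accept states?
Complement accept states = All states \ Original accept states
= {s0, s1, s2} \ {s0, s2}
{s1}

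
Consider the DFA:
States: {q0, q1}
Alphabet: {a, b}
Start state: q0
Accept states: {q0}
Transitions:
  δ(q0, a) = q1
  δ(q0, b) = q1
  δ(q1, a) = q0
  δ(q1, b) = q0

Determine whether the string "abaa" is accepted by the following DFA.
Processing string "abaa":
  q0 --a--> q1
  q1 --b--> q0
  q0 --a--> q1
  q1 --a--> q0
Final state: q0
Accept states: {q0}
Yes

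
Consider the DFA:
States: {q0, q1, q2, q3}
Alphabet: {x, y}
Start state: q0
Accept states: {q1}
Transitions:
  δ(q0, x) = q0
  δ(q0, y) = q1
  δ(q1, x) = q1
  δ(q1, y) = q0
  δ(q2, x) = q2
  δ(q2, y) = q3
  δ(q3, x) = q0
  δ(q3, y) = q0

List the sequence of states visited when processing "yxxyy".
read 'y': q0 → q1
  read 'x': q1 → q1
  read 'x': q1 → q1
  read 'y': q1 → q0
  read 'y': q0 → q1
q0 -> q1 -> q1 -> q1 -> q0 -> q1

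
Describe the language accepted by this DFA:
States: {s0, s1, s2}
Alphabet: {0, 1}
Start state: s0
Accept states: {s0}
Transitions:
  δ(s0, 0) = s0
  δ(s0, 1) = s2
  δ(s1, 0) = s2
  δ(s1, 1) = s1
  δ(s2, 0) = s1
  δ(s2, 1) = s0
Testing a few strings:
  '1' → reject
  '10' → reject
  '010' → reject
  '001' → reject
State roles: s0=value ≡ 0 (mod 3); s1=value ≡ 2 (mod 3); s2=value ≡ 1 (mod 3)
All binary strings representing a multiple of 3 (read in base 2; leading zeros allowed and ε counts as 0)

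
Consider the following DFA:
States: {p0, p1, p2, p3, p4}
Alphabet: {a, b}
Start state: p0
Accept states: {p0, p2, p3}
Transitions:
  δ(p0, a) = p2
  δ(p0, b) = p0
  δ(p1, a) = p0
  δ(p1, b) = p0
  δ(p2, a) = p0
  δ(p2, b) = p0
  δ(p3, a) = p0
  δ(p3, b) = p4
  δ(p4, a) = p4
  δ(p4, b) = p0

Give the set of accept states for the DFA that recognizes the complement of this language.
Complement accept states = All states \ Original accept states
= {p0, p1, p2, p3, p4} \ {p0, p2, p3}
{p1, p4}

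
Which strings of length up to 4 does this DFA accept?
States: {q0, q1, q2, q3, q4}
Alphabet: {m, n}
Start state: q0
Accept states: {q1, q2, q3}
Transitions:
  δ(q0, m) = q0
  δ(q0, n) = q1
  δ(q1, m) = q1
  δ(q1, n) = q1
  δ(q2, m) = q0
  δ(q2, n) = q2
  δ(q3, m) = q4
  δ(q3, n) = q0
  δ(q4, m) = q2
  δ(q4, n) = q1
n, mn, nm, nn, mmn, mnm, mnn, nmm, nmn, nnm, nnn, mmmn, mmnm, mmnn, mnmm, mnmn, mnnm, mnnn, nmmm, nmmn, nmnm, nmnn, nnmm, nnmn, nnnm, nnnn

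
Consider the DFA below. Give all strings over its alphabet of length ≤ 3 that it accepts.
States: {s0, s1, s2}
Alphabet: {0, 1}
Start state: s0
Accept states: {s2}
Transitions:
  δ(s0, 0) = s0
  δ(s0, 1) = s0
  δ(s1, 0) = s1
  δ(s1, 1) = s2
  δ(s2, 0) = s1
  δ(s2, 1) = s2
None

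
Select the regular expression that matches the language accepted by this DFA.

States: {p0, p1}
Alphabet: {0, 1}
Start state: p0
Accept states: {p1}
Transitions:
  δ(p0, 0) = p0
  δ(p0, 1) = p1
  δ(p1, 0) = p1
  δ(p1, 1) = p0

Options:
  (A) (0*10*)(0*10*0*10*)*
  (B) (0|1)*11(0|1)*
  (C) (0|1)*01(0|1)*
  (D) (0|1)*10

Check each option against the DFA on short strings; one disagreement eliminates an option:
  (A) (0*10*)(0*10*0*10*)*: agrees with the DFA on every string of length ≤ 6
  (B) (0|1)*11(0|1)*: on '1' the DFA goes p0 → p1 and accepts (p1 ∈ Accept), but the regex does not match it → eliminate
  (C) (0|1)*01(0|1)*: on '1' the DFA goes p0 → p1 and accepts (p1 ∈ Accept), but the regex does not match it → eliminate
  (D) (0|1)*10: on '1' the DFA goes p0 → p1 and accepts (p1 ∈ Accept), but the regex does not match it → eliminate
Only (A) is consistent with the DFA.
(A) (0*10*)(0*10*0*10*)*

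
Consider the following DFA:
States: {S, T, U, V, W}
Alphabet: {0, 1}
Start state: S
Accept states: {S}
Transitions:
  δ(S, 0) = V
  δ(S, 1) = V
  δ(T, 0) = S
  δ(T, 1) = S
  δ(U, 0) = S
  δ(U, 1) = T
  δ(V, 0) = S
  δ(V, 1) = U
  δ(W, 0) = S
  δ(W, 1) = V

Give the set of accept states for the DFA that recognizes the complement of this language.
Complement accept states = All states \ Original accept states
= {S, T, U, V, W} \ {S}
{T, U, V, W}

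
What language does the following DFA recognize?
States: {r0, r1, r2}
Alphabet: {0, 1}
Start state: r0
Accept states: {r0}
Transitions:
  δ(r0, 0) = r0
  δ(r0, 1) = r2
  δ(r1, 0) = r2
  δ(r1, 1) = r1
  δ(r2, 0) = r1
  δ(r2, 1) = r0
Testing a few strings:
  '11' → accept
  '001' → reject
  '0' → accept
  '1' → reject
State roles: r0=value ≡ 0 (mod 3); r1=value ≡ 2 (mod 3); r2=value ≡ 1 (mod 3)
All binary strings representing a multiple of 3 (read in base 2; leading zeros allowed and ε counts as 0)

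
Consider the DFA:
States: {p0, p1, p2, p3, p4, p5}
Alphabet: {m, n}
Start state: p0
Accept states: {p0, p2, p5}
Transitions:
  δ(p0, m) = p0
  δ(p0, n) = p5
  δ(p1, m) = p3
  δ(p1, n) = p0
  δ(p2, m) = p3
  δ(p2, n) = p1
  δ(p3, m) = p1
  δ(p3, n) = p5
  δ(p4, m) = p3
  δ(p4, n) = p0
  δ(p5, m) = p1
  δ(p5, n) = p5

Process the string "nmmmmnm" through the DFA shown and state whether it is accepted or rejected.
Processing string "nmmmmnm":
  p0 --n--> p5
  p5 --m--> p1
  p1 --m--> p3
  p3 --m--> p1
  p1 --m--> p3
  p3 --n--> p5
  p5 --m--> p1
Final state: p1
Accept states: {p0, p2, p5}
No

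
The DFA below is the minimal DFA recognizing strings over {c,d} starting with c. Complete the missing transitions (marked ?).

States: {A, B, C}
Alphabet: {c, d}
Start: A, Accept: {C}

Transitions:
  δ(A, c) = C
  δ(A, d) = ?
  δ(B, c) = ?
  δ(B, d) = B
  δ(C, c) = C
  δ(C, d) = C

From the language and accept set, identify what each state tracks — A: no input read; B: started with d (dead); C: started with c.
Each missing δ(q, a) is the state matching the new tracked value after reading a.
δ(A, d) = B; δ(B, c) = B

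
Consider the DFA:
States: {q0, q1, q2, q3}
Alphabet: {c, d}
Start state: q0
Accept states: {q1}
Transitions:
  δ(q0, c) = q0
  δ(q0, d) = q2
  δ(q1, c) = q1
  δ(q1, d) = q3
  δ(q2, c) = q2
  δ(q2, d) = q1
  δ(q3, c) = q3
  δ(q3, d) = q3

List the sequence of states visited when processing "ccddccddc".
read 'c': q0 → q0
  read 'c': q0 → q0
  read 'd': q0 → q2
  read 'd': q2 → q1
  read 'c': q1 → q1
  read 'c': q1 → q1
  read 'd': q1 → q3
  read 'd': q3 → q3
  read 'c': q3 → q3
q0 -> q0 -> q0 -> q2 -> q1 -> q1 -> q1 -> q3 -> q3 -> q3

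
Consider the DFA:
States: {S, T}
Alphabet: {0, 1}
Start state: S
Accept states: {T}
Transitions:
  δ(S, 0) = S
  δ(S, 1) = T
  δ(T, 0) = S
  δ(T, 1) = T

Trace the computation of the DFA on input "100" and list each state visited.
read '1': S → T
  read '0': T → S
  read '0': S → S
S -> T -> S -> S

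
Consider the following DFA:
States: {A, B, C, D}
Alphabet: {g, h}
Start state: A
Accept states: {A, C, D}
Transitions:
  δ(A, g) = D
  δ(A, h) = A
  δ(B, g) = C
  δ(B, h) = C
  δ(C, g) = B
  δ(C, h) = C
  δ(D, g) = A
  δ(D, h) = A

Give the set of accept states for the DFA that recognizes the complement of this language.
Complement accept states = All states \ Original accept states
= {A, B, C, D} \ {A, C, D}
{B}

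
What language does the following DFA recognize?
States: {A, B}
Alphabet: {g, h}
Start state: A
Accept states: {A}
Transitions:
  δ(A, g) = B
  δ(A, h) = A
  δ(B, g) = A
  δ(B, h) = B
Testing a few strings:
  'g' → reject
  'h' → accept
  'gh' → reject
  'hh' → accept
State roles: A=even number of g's so far; B=odd number of g's so far
All strings over {g,h} with an even number of g's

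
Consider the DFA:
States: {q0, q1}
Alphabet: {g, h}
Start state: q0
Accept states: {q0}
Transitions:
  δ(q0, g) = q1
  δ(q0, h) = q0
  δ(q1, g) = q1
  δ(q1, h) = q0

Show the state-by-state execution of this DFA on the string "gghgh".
read 'g': q0 → q1
  read 'g': q1 → q1
  read 'h': q1 → q0
  read 'g': q0 → q1
  read 'h': q1 → q0
q0 -> q1 -> q1 -> q0 -> q1 -> q0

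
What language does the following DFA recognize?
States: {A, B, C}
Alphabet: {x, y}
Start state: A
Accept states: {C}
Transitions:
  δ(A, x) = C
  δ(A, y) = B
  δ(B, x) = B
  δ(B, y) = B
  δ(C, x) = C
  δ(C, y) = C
Testing a few strings:
  'xyy' → accept
  'x' → accept
  'xxy' → accept
  'y' → reject
State roles: A=no input read; B=started with y (dead); C=started with x
All strings over {x,y} starting with x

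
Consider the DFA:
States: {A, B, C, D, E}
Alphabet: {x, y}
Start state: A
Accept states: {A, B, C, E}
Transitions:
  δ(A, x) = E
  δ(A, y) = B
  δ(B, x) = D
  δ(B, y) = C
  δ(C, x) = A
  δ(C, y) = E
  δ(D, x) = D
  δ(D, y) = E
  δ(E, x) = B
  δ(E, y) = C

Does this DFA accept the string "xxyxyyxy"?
Processing string "xxyxyyxy":
  A --x--> E
  E --x--> B
  B --y--> C
  C --x--> A
  A --y--> B
  B --y--> C
  C --x--> A
  A --y--> B
Final state: B
Accept states: {A, B, C, E}
Yes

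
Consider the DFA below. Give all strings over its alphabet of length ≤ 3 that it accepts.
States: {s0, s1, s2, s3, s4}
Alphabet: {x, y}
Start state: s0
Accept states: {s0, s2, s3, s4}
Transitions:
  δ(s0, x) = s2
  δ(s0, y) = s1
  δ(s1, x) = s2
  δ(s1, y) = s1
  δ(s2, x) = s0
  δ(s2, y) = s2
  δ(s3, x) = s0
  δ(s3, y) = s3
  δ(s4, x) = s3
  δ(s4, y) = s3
ε, x, xx, xy, yx, xxx, xyx, xyy, yxx, yxy, yyx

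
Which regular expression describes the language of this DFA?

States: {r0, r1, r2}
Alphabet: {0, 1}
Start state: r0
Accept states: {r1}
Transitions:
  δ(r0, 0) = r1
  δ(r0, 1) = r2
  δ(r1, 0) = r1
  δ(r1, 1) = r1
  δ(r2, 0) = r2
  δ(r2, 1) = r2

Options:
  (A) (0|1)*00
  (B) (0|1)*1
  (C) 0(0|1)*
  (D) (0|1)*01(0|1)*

Check each option against the DFA on short strings; one disagreement eliminates an option:
  (A) (0|1)*00: on '0' the DFA goes r0 → r1 and accepts (r1 ∈ Accept), but the regex does not match it → eliminate
  (B) (0|1)*1: on '0' the DFA goes r0 → r1 and accepts (r1 ∈ Accept), but the regex does not match it → eliminate
  (C) 0(0|1)*: agrees with the DFA on every string of length ≤ 6
  (D) (0|1)*01(0|1)*: on '0' the DFA goes r0 → r1 and accepts (r1 ∈ Accept), but the regex does not match it → eliminate
Only (C) is consistent with the DFA.
(C) 0(0|1)*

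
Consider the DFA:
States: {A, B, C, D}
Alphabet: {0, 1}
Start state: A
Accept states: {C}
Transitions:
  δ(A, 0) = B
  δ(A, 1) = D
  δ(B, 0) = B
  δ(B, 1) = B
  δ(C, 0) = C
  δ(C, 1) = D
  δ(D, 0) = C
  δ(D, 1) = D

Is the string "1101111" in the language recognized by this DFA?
Processing string "1101111":
  A --1--> D
  D --1--> D
  D --0--> C
  C --1--> D
  D --1--> D
  D --1--> D
  D --1--> D
Final state: D
Accept states: {C}
No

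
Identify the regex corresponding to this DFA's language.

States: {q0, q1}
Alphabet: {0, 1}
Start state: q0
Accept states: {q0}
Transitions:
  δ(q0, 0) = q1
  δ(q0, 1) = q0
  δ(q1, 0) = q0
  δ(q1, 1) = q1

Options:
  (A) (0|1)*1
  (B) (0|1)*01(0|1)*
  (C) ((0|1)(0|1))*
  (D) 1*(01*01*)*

Check each option against the DFA on short strings; one disagreement eliminates an option:
  (A) (0|1)*1: on ε the DFA stays in q0 and accepts (q0 ∈ Accept), but the regex does not match it → eliminate
  (B) (0|1)*01(0|1)*: on ε the DFA stays in q0 and accepts (q0 ∈ Accept), but the regex does not match it → eliminate
  (C) ((0|1)(0|1))*: on '1' the DFA goes q0 → q0 and accepts (q0 ∈ Accept), but the regex does not match it → eliminate
  (D) 1*(01*01*)*: agrees with the DFA on every string of length ≤ 6
Only (D) is consistent with the DFA.
(D) 1*(01*01*)*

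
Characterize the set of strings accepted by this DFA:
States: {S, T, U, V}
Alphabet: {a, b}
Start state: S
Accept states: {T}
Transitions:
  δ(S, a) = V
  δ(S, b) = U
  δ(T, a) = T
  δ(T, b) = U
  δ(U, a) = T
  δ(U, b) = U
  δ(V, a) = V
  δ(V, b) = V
Testing a few strings:
  'baaa' → accept
  'aa' → reject
  'b' → reject
  'abba' → reject
State roles: S=no input read; T=started with b, last symbol a; U=started with b, last symbol b; V=started with a (dead)
All strings over {a,b} that start with b and end with a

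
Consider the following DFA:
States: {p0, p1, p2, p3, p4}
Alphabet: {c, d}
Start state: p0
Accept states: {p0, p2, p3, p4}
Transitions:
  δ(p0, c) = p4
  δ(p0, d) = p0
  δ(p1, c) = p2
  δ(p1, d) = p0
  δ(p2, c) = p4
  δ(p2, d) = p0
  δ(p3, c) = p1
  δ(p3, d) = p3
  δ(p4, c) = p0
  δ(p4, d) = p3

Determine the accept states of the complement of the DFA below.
Complement accept states = All states \ Original accept states
= {p0, p1, p2, p3, p4} \ {p0, p2, p3, p4}
{p1}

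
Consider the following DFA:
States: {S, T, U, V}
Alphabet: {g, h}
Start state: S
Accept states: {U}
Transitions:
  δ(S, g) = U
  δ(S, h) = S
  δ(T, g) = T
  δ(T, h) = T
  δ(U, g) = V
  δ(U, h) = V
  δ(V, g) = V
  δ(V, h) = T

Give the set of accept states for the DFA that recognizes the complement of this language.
Complement accept states = All states \ Original accept states
= {S, T, U, V} \ {U}
{S, T, V}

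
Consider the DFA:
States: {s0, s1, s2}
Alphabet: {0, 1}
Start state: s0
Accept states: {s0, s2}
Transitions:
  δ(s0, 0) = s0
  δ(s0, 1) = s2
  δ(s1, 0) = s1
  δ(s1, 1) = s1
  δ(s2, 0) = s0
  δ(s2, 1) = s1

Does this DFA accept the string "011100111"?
Processing string "011100111":
  s0 --0--> s0
  s0 --1--> s2
  s2 --1--> s1
  s1 --1--> s1
  s1 --0--> s1
  s1 --0--> s1
  s1 --1--> s1
  s1 --1--> s1
  s1 --1--> s1
Final state: s1
Accept states: {s0, s2}
No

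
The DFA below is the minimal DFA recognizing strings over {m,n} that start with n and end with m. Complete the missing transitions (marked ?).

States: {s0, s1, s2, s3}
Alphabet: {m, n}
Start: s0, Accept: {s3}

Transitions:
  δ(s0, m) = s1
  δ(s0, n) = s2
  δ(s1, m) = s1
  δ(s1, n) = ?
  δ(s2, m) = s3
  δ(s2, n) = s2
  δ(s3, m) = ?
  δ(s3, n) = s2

From the language and accept set, identify what each state tracks — s0: no input read; s1: started with m (dead); s2: started with n, last symbol n; s3: started with n, last symbol m.
Each missing δ(q, a) is the state matching the new tracked value after reading a.
δ(s1, n) = s1; δ(s3, m) = s3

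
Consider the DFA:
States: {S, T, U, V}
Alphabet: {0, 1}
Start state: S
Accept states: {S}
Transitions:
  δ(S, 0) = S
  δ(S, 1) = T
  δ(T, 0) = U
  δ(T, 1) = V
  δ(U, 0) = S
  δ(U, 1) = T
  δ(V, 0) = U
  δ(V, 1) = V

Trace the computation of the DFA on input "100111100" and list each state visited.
read '1': S → T
  read '0': T → U
  read '0': U → S
  read '1': S → T
  read '1': T → V
  read '1': V → V
  read '1': V → V
  read '0': V → U
  read '0': U → S
S -> T -> U -> S -> T -> V -> V -> V -> U -> S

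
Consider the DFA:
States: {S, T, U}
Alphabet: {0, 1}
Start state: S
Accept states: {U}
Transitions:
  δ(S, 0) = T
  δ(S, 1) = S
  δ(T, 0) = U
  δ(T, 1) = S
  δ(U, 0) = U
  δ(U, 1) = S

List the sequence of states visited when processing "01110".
read '0': S → T
  read '1': T → S
  read '1': S → S
  read '1': S → S
  read '0': S → T
S -> T -> S -> S -> S -> T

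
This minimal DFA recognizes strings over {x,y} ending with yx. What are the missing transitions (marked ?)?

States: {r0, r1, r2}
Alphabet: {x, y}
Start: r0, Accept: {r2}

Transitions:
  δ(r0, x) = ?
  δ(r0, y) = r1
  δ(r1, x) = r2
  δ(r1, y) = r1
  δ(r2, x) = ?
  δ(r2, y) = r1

From the language and accept set, identify what each state tracks — r0: no suffix match; r1: one trailing y; r2: suffix is yx.
Each missing δ(q, a) is the state matching the new tracked value after reading a.
δ(r0, x) = r0; δ(r2, x) = r0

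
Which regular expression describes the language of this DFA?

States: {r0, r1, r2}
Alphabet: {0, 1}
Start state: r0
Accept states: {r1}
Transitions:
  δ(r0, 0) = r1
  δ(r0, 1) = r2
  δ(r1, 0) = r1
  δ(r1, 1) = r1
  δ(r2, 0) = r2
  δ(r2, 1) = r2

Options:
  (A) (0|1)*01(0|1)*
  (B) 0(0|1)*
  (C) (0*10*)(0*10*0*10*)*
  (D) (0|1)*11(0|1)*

Check each option against the DFA on short strings; one disagreement eliminates an option:
  (A) (0|1)*01(0|1)*: on '0' the DFA goes r0 → r1 and accepts (r1 ∈ Accept), but the regex does not match it → eliminate
  (B) 0(0|1)*: agrees with the DFA on every string of length ≤ 6
  (C) (0*10*)(0*10*0*10*)*: on '0' the DFA goes r0 → r1 and accepts (r1 ∈ Accept), but the regex does not match it → eliminate
  (D) (0|1)*11(0|1)*: on '0' the DFA goes r0 → r1 and accepts (r1 ∈ Accept), but the regex does not match it → eliminate
Only (B) is consistent with the DFA.
(B) 0(0|1)*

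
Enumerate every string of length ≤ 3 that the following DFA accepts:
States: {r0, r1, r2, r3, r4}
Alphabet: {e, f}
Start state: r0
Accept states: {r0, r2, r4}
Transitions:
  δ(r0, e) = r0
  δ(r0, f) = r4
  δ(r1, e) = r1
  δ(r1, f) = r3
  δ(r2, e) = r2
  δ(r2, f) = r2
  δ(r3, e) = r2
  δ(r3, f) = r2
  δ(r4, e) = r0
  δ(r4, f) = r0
ε, e, f, ee, ef, fe, ff, eee, eef, efe, eff, fee, fef, ffe, fff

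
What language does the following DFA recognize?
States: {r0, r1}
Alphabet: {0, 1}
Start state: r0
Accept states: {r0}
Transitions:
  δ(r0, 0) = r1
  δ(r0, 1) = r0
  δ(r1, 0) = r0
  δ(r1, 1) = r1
Testing a few strings:
  '11' → accept
  '00' → accept
  '0' → reject
  '10' → reject
State roles: r0=even number of 0's so far; r1=odd number of 0's so far
All binary strings with an even number of 0's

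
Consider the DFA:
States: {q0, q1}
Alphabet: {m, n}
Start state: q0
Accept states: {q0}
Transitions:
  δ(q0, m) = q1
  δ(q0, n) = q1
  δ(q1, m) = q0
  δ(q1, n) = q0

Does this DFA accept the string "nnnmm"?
Processing string "nnnmm":
  q0 --n--> q1
  q1 --n--> q0
  q0 --n--> q1
  q1 --m--> q0
  q0 --m--> q1
Final state: q1
Accept states: {q0}
No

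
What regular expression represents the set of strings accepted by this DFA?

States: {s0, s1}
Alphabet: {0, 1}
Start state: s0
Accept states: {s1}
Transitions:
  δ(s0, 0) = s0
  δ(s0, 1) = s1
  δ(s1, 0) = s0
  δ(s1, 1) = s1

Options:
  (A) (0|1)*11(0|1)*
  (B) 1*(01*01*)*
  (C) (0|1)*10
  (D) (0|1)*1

Check each option against the DFA on short strings; one disagreement eliminates an option:
  (A) (0|1)*11(0|1)*: on '1' the DFA goes s0 → s1 and accepts (s1 ∈ Accept), but the regex does not match it → eliminate
  (B) 1*(01*01*)*: on ε the DFA stays in s0 and rejects (s0 ∉ Accept), but the regex matches it → eliminate
  (C) (0|1)*10: on '1' the DFA goes s0 → s1 and accepts (s1 ∈ Accept), but the regex does not match it → eliminate
  (D) (0|1)*1: agrees with the DFA on every string of length ≤ 6
Only (D) is consistent with the DFA.
(D) (0|1)*1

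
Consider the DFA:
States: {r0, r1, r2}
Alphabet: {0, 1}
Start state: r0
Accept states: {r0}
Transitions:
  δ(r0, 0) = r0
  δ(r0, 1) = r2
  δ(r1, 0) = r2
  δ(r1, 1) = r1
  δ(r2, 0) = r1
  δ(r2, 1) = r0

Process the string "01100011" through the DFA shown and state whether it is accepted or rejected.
Processing string "01100011":
  r0 --0--> r0
  r0 --1--> r2
  r2 --1--> r0
  r0 --0--> r0
  r0 --0--> r0
  r0 --0--> r0
  r0 --1--> r2
  r2 --1--> r0
Final state: r0
Accept states: {r0}
Yes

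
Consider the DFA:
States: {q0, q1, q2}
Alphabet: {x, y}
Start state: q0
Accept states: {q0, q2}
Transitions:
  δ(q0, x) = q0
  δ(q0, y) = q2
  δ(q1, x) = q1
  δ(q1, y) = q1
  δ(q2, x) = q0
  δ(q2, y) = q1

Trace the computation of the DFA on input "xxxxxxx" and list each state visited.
read 'x': q0 → q0
  read 'x': q0 → q0
  read 'x': q0 → q0
  read 'x': q0 → q0
  read 'x': q0 → q0
  read 'x': q0 → q0
  read 'x': q0 → q0
q0 -> q0 -> q0 -> q0 -> q0 -> q0 -> q0 -> q0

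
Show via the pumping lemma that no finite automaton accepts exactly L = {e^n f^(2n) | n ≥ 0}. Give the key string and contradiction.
Assume L is regular with pumping length p. Idea: pumping the e-block breaks the 1:2 ratio.
Choose s = e^p f^(2p) (length 3p ≥ p). By the pumping lemma, s = xyz with |xy| ≤ p, |y| > 0, so y = e^k with k ≥ 1. Then xy²z = e^(p+k) f^(2p). For this to be in L we would need 2p = 2(p+k), i.e. 2k = 0, contradicting k ≥ 1. So xy²z ∉ L.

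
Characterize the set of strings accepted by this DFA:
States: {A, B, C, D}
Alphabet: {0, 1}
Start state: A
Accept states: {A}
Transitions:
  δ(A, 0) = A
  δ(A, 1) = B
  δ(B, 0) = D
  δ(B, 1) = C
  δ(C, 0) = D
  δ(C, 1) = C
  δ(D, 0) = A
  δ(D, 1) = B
Testing a few strings:
  '10' → reject
  '0' → accept
  '1' → reject
  '011' → reject
State roles: A=value ≡ 0 (mod 4); B=value ≡ 1 (mod 4); C=value ≡ 3 (mod 4); D=value ≡ 2 (mod 4)
All binary strings representing a multiple of 4 (read in base 2; leading zeros allowed and ε counts as 0)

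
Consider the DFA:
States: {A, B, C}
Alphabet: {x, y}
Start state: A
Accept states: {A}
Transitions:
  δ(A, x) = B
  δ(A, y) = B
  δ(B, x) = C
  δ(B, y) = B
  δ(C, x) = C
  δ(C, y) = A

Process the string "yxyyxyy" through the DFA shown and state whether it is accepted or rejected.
Processing string "yxyyxyy":
  A --y--> B
  B --x--> C
  C --y--> A
  A --y--> B
  B --x--> C
  C --y--> A
  A --y--> B
Final state: B
Accept states: {A}
No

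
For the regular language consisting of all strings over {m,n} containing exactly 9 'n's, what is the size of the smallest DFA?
By Myhill–Nerode, count the distinguishable equivalence classes: 11 classes — having seen 0, 1, …, 9, or >9 copies of 'n'; the count-9 class is the only accepting one and >9 is dead.
11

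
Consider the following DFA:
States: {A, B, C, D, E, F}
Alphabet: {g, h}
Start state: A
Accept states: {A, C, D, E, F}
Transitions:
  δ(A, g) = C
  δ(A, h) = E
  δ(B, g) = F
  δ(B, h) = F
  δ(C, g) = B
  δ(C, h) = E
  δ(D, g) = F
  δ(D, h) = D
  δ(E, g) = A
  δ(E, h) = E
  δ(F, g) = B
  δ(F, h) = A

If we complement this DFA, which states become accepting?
Complement accept states = All states \ Original accept states
= {A, B, C, D, E, F} \ {A, C, D, E, F}
{B}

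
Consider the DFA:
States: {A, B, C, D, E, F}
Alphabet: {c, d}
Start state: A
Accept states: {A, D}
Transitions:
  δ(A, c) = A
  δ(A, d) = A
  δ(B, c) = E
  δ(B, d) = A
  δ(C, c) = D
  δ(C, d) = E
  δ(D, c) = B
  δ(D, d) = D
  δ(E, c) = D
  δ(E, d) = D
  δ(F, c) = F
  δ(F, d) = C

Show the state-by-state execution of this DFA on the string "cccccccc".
read 'c': A → A
  read 'c': A → A
  read 'c': A → A
  read 'c': A → A
  read 'c': A → A
  read 'c': A → A
  read 'c': A → A
  read 'c': A → A
A -> A -> A -> A -> A -> A -> A -> A -> A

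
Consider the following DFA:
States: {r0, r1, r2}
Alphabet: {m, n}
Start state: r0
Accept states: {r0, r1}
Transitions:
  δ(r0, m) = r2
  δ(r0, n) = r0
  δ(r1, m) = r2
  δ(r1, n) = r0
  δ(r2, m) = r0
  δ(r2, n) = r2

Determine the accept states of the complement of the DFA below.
Complement accept states = All states \ Original accept states
= {r0, r1, r2} \ {r0, r1}
{r2}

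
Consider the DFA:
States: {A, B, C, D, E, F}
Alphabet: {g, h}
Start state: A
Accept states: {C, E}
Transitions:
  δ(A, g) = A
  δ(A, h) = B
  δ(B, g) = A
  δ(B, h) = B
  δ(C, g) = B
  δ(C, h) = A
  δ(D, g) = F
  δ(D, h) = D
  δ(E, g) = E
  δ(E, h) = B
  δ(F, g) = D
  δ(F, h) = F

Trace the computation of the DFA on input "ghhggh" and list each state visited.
read 'g': A → A
  read 'h': A → B
  read 'h': B → B
  read 'g': B → A
  read 'g': A → A
  read 'h': A → B
A -> A -> B -> B -> A -> A -> B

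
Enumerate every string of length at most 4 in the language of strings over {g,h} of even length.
ε, gg, gh, hg, hh, gggg, gggh, gghg, gghh, ghgg, ghgh, ghhg, ghhh, hggg, hggh, hghg, hghh, hhgg, hhgh, hhhg, hhhh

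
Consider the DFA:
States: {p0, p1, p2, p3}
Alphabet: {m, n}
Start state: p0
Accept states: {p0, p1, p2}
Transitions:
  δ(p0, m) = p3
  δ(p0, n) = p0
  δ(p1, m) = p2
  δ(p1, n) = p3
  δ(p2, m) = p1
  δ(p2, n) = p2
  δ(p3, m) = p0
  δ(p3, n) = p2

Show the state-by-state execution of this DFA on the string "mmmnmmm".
read 'm': p0 → p3
  read 'm': p3 → p0
  read 'm': p0 → p3
  read 'n': p3 → p2
  read 'm': p2 → p1
  read 'm': p1 → p2
  read 'm': p2 → p1
p0 -> p3 -> p0 -> p3 -> p2 -> p1 -> p2 -> p1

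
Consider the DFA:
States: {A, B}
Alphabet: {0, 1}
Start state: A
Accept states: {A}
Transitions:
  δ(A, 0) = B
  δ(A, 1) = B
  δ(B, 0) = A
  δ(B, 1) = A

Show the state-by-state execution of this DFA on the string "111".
read '1': A → B
  read '1': B → A
  read '1': A → B
A -> B -> A -> B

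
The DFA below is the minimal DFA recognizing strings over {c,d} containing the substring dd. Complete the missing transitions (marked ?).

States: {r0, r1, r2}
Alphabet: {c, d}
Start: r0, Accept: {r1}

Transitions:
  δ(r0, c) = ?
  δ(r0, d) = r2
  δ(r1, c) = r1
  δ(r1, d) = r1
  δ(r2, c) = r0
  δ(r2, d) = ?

From the language and accept set, identify what each state tracks — r0: no progress toward dd; r1: substring dd seen; r2: one trailing d.
Each missing δ(q, a) is the state matching the new tracked value after reading a.
δ(r0, c) = r0; δ(r2, d) = r1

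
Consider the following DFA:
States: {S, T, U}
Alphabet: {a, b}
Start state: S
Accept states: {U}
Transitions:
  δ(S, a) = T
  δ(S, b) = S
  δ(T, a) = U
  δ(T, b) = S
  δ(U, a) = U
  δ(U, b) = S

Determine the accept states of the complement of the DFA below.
Complement accept states = All states \ Original accept states
= {S, T, U} \ {U}
{S, T}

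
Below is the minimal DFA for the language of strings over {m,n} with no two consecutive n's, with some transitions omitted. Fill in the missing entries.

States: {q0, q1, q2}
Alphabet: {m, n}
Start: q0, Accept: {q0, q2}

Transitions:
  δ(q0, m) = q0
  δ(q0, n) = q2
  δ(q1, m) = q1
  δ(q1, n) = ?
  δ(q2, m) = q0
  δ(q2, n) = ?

From the language and accept set, identify what each state tracks — q0: last symbol not n (ok); q1: saw nn (dead); q2: last symbol n (ok).
Each missing δ(q, a) is the state matching the new tracked value after reading a.
δ(q1, n) = q1; δ(q2, n) = q1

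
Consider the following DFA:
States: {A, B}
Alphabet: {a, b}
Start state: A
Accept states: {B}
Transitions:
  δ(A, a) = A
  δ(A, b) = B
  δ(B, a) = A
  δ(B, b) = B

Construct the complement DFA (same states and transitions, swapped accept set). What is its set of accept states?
Complement accept states = All states \ Original accept states
= {A, B} \ {B}
{A}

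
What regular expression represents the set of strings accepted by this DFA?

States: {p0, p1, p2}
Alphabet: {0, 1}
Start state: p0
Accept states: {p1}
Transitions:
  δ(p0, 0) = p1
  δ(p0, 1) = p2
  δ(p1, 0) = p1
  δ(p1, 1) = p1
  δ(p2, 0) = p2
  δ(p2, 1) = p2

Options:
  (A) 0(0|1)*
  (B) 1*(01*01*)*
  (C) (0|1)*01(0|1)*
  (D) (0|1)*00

Check each option against the DFA on short strings; one disagreement eliminates an option:
  (A) 0(0|1)*: agrees with the DFA on every string of length ≤ 6
  (B) 1*(01*01*)*: on ε the DFA stays in p0 and rejects (p0 ∉ Accept), but the regex matches it → eliminate
  (C) (0|1)*01(0|1)*: on '0' the DFA goes p0 → p1 and accepts (p1 ∈ Accept), but the regex does not match it → eliminate
  (D) (0|1)*00: on '0' the DFA goes p0 → p1 and accepts (p1 ∈ Accept), but the regex does not match it → eliminate
Only (A) is consistent with the DFA.
(A) 0(0|1)*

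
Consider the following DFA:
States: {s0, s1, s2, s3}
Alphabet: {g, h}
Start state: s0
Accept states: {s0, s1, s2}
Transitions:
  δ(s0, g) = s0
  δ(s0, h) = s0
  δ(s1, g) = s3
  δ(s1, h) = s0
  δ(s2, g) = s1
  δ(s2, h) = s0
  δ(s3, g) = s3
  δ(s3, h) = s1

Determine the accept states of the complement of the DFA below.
Complement accept states = All states \ Original accept states
= {s0, s1, s2, s3} \ {s0, s1, s2}
{s3}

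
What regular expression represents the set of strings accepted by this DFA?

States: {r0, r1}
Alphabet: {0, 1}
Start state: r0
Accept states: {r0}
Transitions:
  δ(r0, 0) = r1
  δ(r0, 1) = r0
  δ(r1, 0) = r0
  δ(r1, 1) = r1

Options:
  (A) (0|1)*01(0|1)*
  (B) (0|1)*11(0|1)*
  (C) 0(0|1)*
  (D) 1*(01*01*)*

Check each option against the DFA on short strings; one disagreement eliminates an option:
  (A) (0|1)*01(0|1)*: on ε the DFA stays in r0 and accepts (r0 ∈ Accept), but the regex does not match it → eliminate
  (B) (0|1)*11(0|1)*: on ε the DFA stays in r0 and accepts (r0 ∈ Accept), but the regex does not match it → eliminate
  (C) 0(0|1)*: on ε the DFA stays in r0 and accepts (r0 ∈ Accept), but the regex does not match it → eliminate
  (D) 1*(01*01*)*: agrees with the DFA on every string of length ≤ 6
Only (D) is consistent with the DFA.
(D) 1*(01*01*)*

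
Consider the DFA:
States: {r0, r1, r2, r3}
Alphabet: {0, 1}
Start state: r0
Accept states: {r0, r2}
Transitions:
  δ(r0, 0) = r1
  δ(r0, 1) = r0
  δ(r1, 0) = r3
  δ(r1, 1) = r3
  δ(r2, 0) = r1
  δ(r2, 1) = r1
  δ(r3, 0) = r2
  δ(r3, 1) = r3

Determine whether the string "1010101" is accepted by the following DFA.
Processing string "1010101":
  r0 --1--> r0
  r0 --0--> r1
  r1 --1--> r3
  r3 --0--> r2
  r2 --1--> r1
  r1 --0--> r3
  r3 --1--> r3
Final state: r3
Accept states: {r0, r2}
No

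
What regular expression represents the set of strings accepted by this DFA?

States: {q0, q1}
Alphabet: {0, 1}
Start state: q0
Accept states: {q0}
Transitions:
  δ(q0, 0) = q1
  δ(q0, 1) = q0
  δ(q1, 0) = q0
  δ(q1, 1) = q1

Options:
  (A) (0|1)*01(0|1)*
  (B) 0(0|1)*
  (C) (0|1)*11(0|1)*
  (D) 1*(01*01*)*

Check each option against the DFA on short strings; one disagreement eliminates an option:
  (A) (0|1)*01(0|1)*: on ε the DFA stays in q0 and accepts (q0 ∈ Accept), but the regex does not match it → eliminate
  (B) 0(0|1)*: on ε the DFA stays in q0 and accepts (q0 ∈ Accept), but the regex does not match it → eliminate
  (C) (0|1)*11(0|1)*: on ε the DFA stays in q0 and accepts (q0 ∈ Accept), but the regex does not match it → eliminate
  (D) 1*(01*01*)*: agrees with the DFA on every string of length ≤ 6
Only (D) is consistent with the DFA.
(D) 1*(01*01*)*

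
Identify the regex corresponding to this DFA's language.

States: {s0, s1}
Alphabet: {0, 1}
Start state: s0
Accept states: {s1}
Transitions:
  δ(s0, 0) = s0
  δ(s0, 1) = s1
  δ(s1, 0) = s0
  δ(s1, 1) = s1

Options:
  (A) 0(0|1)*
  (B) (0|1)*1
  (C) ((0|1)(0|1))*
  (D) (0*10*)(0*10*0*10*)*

Check each option against the DFA on short strings; one disagreement eliminates an option:
  (A) 0(0|1)*: on '0' the DFA goes s0 → s0 and rejects (s0 ∉ Accept), but the regex matches it → eliminate
  (B) (0|1)*1: agrees with the DFA on every string of length ≤ 6
  (C) ((0|1)(0|1))*: on ε the DFA stays in s0 and rejects (s0 ∉ Accept), but the regex matches it → eliminate
  (D) (0*10*)(0*10*0*10*)*: on '10' the DFA goes s0 → s1 → s0 and rejects (s0 ∉ Accept), but the regex matches it → eliminate
Only (B) is consistent with the DFA.
(B) (0|1)*1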